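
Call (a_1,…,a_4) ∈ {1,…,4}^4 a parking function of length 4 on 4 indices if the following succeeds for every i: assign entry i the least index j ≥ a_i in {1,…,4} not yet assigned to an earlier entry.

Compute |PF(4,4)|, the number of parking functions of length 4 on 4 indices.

Count = (5−4)·5^(4−1) = 1×125 = 125 (Konheim–Weiss)
One tuple (3,1,2,3) → sorted (1,2,3,3): b_i ≤ i ∀i, a PF.

125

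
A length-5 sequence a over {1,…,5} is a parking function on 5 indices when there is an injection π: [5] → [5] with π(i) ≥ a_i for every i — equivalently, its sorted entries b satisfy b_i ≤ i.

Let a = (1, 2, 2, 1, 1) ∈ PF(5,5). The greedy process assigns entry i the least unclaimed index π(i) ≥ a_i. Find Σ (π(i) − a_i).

8

Σπ(i) = 1+…+5 = 15; Σa = 1+2+2+1+1 = 7; disp = 15−7 = 8.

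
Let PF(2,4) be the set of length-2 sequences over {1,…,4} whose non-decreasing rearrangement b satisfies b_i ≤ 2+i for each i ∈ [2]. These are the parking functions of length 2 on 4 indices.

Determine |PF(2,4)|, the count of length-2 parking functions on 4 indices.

|PF| = (4−2+1)·(4+1)^(2−1) = 3 · 5 = 15 (Konheim–Weiss)
Check (1,4) → sorted (1,4): b_i ≤ 2+i ∀i, a PF.

15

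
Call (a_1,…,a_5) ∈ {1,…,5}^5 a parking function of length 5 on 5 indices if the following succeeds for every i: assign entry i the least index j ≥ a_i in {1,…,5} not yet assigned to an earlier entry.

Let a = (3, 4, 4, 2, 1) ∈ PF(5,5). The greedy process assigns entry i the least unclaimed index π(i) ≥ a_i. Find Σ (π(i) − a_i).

Σπ = 15 ({1..5} each once); Σa = 3+4+4+2+1 = 14; disp = 15−14 = 1.

1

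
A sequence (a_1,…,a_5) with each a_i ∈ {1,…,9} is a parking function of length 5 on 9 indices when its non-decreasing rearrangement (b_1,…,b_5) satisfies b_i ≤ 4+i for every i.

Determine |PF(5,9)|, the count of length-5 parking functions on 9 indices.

#PF = 5·10^4 = 5·10000 = 50000 [KW]
Check (2,1,6,6,7) → sorted (1,2,6,6,7): b_i ≤ 4+i ∀i, a PF.

50000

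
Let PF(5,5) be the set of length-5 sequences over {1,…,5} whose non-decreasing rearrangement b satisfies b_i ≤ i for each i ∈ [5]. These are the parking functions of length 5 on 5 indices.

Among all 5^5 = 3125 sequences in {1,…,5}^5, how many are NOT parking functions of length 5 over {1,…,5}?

|PF(5,5)| = 1·6^4 = 1×1296 = 1296 (Konheim–Weiss)
Check (5,3,5,3,4) → sorted (3,3,4,5,5): b_1=3>1, not a PF.
5^5 − 1296 = 3125 − 1296 = 1829

1829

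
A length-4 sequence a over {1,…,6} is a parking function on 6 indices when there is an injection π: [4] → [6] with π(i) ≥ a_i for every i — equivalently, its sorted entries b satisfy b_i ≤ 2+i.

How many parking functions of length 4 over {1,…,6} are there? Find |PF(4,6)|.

Count = (6−4+1)·(6+1)^(4−1) = 3×343 = 1029 [KW]
Example (2,5,5,2) → sorted (2,2,5,5): b_i ≤ 2+i ∀i, a PF.

1029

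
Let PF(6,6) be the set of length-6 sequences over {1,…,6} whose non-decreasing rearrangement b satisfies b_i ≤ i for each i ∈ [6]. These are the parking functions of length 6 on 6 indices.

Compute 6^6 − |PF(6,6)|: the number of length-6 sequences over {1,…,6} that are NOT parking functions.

|PF| = (6+1−6)·(6+1)^{6−1} = 1 · 16807 = 16807 (Konheim–Weiss)
Check (6,1,1,6,6,3) → sorted (1,1,3,6,6,6): b_4=6>4, not a PF.
Total 46656; non-PF = 46656−16807 = 29849

29849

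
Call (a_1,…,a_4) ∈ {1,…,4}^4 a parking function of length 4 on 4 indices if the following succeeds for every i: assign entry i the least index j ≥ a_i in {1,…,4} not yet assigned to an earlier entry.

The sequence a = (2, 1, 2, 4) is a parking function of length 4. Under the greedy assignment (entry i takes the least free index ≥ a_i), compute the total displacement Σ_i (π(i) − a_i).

Σπ = 10 ({1..4} each once); Σa = 2+1+2+4 = 9; disp = 10−9 = 1.

1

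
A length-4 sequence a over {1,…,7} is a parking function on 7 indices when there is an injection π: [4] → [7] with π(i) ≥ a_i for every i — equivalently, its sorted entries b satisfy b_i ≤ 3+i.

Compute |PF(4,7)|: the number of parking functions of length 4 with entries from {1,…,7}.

2048

Count = (7+1−4)·(7+1)^{4−1} = 4·512 = 2048
E.g. (2,7,2,6) → sorted (2,2,6,7): b_i ≤ 3+i ∀i, a PF.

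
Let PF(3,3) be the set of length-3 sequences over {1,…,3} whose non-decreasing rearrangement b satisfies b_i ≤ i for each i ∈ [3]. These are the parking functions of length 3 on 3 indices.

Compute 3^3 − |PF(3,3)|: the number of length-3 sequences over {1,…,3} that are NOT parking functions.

11

|PF| = (3−3+1)·(3+1)^(3−1) = 1×16 = 16 (Konheim–Weiss)
Example (2,3,3) → sorted (2,3,3): b_1=2>1, not a PF.
So 27 − 16 = 11 fail.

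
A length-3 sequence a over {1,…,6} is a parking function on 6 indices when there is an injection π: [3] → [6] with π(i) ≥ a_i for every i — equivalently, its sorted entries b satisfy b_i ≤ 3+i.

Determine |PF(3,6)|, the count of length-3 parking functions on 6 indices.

196

|PF(3,6)| = 4·7^2 = 4·49 = 196 (Pollak)
Check (4,4,4) → sorted (4,4,4): b_i ≤ 3+i ∀i, a PF.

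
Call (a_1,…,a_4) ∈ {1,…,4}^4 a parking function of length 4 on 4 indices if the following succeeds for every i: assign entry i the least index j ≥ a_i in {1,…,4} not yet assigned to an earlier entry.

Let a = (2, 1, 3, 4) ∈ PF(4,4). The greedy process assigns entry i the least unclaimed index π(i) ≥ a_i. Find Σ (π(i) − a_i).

0

Σπ = 10 ({1..4} each once); Σa = 2+1+3+4 = 10; disp = 10−10 = 0.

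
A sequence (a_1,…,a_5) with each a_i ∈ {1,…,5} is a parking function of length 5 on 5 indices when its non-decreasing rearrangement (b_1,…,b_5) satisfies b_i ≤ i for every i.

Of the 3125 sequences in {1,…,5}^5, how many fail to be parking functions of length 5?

|PF(5,5)| = (5+1−5)·(5+1)^{5−1} = 1 · 1296 = 1296 [KW]
E.g. (4,4,5,4,5) → sorted (4,4,4,5,5): b_1=4>1, not a PF.
So 3125 − 1296 = 1829 fail.

1829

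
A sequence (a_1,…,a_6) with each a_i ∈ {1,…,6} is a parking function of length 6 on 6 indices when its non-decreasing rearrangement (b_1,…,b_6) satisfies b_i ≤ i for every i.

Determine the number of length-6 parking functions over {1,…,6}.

#PF = 1·7^5 = 1×16807 = 16807 [KW]
Check (2,1,1,6,5,4) → sorted (1,1,2,4,5,6): b_i ≤ i ∀i, a PF.

16807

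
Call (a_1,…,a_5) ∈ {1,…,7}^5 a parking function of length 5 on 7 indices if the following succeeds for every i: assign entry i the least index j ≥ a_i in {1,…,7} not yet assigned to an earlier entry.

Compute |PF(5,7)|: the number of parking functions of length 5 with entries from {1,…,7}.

Count = (8−5)·8^(5−1) = 3×4096 = 12288 [KW]
One tuple (1,4,3,7,3) → sorted (1,3,3,4,7): b_i ≤ 2+i ∀i, a PF.

12288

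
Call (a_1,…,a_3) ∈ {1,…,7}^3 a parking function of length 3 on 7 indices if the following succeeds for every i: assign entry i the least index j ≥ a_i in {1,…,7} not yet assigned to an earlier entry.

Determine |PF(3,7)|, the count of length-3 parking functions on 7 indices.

|PF(3,7)| = 5·8^2 = 5 · 64 = 320
E.g. (6,2,5) → sorted (2,5,6): b_i ≤ 4+i ∀i, a PF.

320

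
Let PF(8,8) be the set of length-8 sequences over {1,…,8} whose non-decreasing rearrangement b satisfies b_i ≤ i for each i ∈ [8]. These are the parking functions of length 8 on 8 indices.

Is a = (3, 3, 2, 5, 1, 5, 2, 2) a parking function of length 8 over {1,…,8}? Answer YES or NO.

Order a: b = (1, 2, 2, 2, 3, 3, 5, 5).
  b_1=1 ≤ 1
  b_2=2 ≤ 2
  b_3=2 ≤ 3
  b_4=2 ≤ 4
  b_5=3 ≤ 5
  b_6=3 ≤ 6
  b_7=5 ≤ 7
  b_8=5 ≤ 8
All bounds hold ⇒ YES

YES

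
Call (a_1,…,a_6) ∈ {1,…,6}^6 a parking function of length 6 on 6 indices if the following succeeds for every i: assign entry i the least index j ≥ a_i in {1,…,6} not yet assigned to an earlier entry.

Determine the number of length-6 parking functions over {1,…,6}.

|PF| = (7−6)·7^(6−1) = 1 · 16807 = 16807 (Konheim–Weiss)
One tuple (3,2,4,1,2,5) → sorted (1,2,2,3,4,5): b_i ≤ i ∀i, a PF.

16807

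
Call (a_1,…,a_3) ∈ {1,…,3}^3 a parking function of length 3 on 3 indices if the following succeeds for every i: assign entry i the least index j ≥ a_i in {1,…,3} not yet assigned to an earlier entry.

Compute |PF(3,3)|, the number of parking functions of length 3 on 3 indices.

#PF = (3−3+1)·(3+1)^(3−1) = 1·16 = 16 [KW]
One tuple (3,1,2) → sorted (1,2,3): b_i ≤ i ∀i, a PF.

16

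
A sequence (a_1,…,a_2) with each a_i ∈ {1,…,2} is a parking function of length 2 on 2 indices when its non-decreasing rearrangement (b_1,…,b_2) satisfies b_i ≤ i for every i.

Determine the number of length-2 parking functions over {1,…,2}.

3

|PF(2,2)| = (2−2+1)·(2+1)^(2−1) = 1 · 3 = 3
Check (1,1) → sorted (1,1): b_i ≤ i ∀i, a PF.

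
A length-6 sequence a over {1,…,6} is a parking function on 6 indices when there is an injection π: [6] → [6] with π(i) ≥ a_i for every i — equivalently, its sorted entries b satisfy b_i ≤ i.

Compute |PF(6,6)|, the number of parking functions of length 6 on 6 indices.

|PF(6,6)| = (6+1−6)·(6+1)^{6−1} = 1·16807 = 16807 (Konheim–Weiss)
Example (2,1,3,2,4,4) → sorted (1,2,2,3,4,4): b_i ≤ i ∀i, a PF.

16807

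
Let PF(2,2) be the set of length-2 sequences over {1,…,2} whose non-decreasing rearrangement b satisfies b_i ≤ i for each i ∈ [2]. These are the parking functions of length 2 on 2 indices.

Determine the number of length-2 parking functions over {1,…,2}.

3

#PF = (2−2+1)·(2+1)^(2−1) = 1×3 = 3 (Pollak)
Example (2,1) → sorted (1,2): b_i ≤ i ∀i, a PF.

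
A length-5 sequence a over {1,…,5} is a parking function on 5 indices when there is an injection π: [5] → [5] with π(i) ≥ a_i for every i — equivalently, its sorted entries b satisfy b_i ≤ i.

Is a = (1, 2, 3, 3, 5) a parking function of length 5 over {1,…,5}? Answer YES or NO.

YES

Sorted: b = (1, 2, 3, 3, 5).
  b_1=1 ≤ 1
  b_2=2 ≤ 2
  b_3=3 ≤ 3
  b_4=3 ≤ 4
  b_5=5 ≤ 5
All bounds hold ⇒ YES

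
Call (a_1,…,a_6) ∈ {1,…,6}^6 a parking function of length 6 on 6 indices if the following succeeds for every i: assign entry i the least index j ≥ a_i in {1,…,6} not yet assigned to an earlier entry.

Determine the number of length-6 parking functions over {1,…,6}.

Count = (7−6)·7^(6−1) = 1·16807 = 16807 (Konheim–Weiss)
E.g. (3,4,1,2,4,1) → sorted (1,1,2,3,4,4): b_i ≤ i ∀i, a PF.

16807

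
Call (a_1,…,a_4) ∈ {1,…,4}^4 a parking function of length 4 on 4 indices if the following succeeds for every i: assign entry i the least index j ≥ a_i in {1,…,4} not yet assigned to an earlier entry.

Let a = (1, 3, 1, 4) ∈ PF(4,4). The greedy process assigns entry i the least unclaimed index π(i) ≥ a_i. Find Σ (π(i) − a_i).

1

Σπ = 10 ({1..4} each once); Σa = 1+3+1+4 = 9; disp = 10−9 = 1.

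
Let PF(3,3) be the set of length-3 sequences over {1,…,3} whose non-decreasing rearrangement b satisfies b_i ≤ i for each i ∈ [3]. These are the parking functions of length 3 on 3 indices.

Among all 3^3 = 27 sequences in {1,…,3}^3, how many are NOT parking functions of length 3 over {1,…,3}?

|PF| = (3+1−3)·(3+1)^{3−1} = 1 · 16 = 16 (Konheim–Weiss)
E.g. (3,2,2) → sorted (2,2,3): b_1=2>1, not a PF.
Total 27; non-PF = 27−16 = 11

11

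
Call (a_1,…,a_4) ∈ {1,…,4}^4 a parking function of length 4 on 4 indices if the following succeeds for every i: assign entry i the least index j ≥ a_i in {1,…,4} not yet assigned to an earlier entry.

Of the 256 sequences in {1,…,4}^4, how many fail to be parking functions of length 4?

#PF = 1·5^3 = 1×125 = 125 (Konheim–Weiss)
Check (2,3,4,3) → sorted (2,3,3,4): b_1=2>1, not a PF.
Total 256; non-PF = 256−125 = 131

131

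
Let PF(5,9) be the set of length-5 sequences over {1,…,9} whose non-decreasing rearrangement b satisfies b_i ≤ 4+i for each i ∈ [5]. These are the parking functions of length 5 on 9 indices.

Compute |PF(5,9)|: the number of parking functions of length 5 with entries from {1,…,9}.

#PF = (10−5)·10^(5−1) = 5×10000 = 50000 (Konheim–Weiss)
Example (6,4,4,8,6) → sorted (4,4,6,6,8): b_i ≤ 4+i ∀i, a PF.

50000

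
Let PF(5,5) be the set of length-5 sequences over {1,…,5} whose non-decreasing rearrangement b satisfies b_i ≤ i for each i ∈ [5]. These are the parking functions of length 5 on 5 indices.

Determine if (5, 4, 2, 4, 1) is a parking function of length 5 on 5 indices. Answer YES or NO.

Order a: b = (1, 2, 4, 4, 5).
  b_1=1 ≤ 1
  b_2=2 ≤ 2
  b_3=4 > 3
  fails at i=3 ⇒ NO

NO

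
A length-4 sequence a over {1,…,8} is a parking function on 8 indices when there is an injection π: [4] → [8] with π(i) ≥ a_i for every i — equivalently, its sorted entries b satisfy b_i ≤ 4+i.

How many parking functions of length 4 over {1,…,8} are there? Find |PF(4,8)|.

3645

|PF| = (9−4)·9^(4−1) = 5·729 = 3645 (Pollak)
Check (2,4,6,8) → sorted (2,4,6,8): b_i ≤ 4+i ∀i, a PF.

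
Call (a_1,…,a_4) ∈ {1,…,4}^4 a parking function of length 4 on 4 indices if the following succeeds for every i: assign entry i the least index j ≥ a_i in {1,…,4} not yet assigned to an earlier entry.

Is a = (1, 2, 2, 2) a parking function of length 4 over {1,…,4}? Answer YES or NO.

YES

Rearranged: b = (1, 2, 2, 2).
  b_1=1 ≤ 1
  b_2=2 ≤ 2
  b_3=2 ≤ 3
  b_4=2 ≤ 4
All bounds hold ⇒ YES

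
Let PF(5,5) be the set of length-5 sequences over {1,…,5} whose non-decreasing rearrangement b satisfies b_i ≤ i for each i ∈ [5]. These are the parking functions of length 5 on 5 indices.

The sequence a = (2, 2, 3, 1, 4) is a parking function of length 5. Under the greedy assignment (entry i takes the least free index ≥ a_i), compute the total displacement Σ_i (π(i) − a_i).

Σπ = 15 ({1..5} each once); Σa = 2+2+3+1+4 = 12; disp = 15−12 = 3.

3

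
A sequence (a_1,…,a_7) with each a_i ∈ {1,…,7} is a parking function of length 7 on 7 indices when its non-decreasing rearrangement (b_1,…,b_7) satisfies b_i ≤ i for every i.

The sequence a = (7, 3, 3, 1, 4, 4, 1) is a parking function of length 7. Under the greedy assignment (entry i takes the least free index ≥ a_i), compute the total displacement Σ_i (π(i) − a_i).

5

Σπ(i) = 1+…+7 = 28; Σa = 7+3+3+1+4+4+1 = 23; disp = 28−23 = 5.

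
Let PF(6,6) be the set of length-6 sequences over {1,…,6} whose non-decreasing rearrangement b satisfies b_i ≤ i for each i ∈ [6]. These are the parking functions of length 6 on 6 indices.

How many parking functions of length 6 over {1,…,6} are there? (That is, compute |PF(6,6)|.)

|PF(6,6)| = (6+1−6)·(6+1)^{6−1} = 1·16807 = 16807
Example (6,4,2,1,2,3) → sorted (1,2,2,3,4,6): b_i ≤ i ∀i, a PF.

16807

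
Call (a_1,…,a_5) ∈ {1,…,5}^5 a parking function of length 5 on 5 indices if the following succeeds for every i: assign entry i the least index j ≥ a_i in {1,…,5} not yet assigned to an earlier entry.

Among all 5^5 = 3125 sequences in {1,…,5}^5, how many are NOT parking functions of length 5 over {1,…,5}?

|PF| = (5+1−5)·(5+1)^{5−1} = 1 · 1296 = 1296
E.g. (1,4,4,2,5) → sorted (1,2,4,4,5): b_3=4>3, not a PF.
Total 3125; non-PF = 3125−1296 = 1829

1829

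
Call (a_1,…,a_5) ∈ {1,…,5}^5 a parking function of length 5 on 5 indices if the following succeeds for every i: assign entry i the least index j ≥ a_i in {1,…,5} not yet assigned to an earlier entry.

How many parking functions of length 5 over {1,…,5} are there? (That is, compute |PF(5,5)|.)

Count = 1·6^4 = 1×1296 = 1296 (Pollak)
E.g. (1,3,3,2,4) → sorted (1,2,3,3,4): b_i ≤ i ∀i, a PF.

1296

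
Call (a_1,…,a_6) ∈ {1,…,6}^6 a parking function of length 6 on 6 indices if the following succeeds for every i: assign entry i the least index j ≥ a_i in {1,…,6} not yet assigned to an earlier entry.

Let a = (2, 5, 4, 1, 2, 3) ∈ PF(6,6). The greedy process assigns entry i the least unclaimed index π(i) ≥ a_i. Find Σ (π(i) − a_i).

Σπ = 21 ({1..6} each once); Σa = 2+5+4+1+2+3 = 17; disp = 21−17 = 4.

4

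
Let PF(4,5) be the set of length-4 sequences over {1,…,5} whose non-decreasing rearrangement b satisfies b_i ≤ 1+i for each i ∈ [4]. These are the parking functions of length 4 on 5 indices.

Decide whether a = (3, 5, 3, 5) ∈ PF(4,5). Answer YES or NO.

Sorted: b = (3, 3, 5, 5).
  b_1=3 > 2
  fails at i=1 ⇒ NO

NO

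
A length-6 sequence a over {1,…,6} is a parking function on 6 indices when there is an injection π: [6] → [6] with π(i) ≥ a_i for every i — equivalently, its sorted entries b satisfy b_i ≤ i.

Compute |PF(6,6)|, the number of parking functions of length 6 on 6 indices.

#PF = (7−6)·7^(6−1) = 1×16807 = 16807 (Pollak)
Check (4,2,3,4,6,1) → sorted (1,2,3,4,4,6): b_i ≤ i ∀i, a PF.

16807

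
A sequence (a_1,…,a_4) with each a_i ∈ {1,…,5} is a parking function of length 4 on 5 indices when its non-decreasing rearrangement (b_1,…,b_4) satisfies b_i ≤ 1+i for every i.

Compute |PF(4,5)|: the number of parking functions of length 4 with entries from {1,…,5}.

#PF = (5−4+1)·(5+1)^(4−1) = 2×216 = 432 (Konheim–Weiss)
One tuple (3,2,2,4) → sorted (2,2,3,4): b_i ≤ 1+i ∀i, a PF.

432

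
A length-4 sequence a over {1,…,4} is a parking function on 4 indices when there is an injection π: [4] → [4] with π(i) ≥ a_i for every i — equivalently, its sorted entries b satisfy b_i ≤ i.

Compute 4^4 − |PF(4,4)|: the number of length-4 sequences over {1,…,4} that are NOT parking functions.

131

#PF = (4−4+1)·(4+1)^(4−1) = 1·125 = 125 (Pollak)
One tuple (4,1,4,4) → sorted (1,4,4,4): b_2=4>2, not a PF.
Total 256; non-PF = 256−125 = 131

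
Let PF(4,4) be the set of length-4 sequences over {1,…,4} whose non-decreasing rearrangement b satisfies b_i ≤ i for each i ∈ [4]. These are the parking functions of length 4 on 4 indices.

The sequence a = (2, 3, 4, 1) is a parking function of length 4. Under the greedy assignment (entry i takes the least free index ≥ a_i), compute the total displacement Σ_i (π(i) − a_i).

Σπ = 4·5/2 = 10 (π permutes [4]); Σa = 2+3+4+1 = 10; disp = 10−10 = 0.

0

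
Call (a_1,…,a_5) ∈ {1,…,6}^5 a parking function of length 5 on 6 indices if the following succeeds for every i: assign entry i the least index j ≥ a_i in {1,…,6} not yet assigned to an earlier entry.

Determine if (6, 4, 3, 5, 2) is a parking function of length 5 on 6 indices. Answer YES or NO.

Order a: b = (2, 3, 4, 5, 6).
  b_1=2 ≤ 2
  b_2=3 ≤ 3
  b_3=4 ≤ 4
  b_4=5 ≤ 5
  b_5=6 ≤ 6
All bounds hold ⇒ YES

YES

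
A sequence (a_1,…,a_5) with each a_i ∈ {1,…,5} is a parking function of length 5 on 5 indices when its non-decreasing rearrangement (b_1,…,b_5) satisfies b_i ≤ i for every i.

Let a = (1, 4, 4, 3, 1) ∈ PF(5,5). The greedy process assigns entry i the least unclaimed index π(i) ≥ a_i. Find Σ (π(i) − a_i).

Σπ(i) = 1+…+5 = 15; Σa = 1+4+4+3+1 = 13; disp = 15−13 = 2.

2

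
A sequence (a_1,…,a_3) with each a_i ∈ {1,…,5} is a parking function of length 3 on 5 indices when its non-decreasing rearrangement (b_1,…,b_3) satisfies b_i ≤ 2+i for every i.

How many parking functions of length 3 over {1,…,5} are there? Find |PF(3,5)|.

#PF = (6−3)·6^(3−1) = 3×36 = 108 [KW]
E.g. (3,3,1) → sorted (1,3,3): b_i ≤ 2+i ∀i, a PF.

108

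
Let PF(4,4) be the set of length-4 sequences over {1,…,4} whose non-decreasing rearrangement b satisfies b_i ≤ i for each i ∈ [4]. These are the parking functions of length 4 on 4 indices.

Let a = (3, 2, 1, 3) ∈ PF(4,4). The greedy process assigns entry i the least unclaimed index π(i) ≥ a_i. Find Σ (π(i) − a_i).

1

Σπ(i) = 1+…+4 = 10; Σa = 3+2+1+3 = 9; disp = 10−9 = 1.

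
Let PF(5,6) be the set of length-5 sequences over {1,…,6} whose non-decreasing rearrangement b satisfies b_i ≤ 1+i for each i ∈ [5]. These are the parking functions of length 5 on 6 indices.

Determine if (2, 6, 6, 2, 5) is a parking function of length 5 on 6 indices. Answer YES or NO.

NO

Order a: b = (2, 2, 5, 6, 6).
  b_1=2 ≤ 2
  b_2=2 ≤ 3
  b_3=5 > 4
  fails at i=3 ⇒ NO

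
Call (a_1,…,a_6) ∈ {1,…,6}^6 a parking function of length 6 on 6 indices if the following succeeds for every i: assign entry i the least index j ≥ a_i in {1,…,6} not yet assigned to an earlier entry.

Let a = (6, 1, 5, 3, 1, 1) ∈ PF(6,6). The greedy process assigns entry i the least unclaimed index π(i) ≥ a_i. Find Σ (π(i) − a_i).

Σπ = 21 ({1..6} each once); Σa = 6+1+5+3+1+1 = 17; disp = 21−17 = 4.

4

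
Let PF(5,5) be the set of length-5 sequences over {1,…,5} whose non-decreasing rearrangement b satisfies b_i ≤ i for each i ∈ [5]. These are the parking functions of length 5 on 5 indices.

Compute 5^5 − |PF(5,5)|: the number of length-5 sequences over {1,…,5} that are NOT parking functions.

|PF| = (5+1−5)·(5+1)^{5−1} = 1·1296 = 1296 [KW]
Example (4,5,3,5,5) → sorted (3,4,5,5,5): b_1=3>1, not a PF.
5^5 − 1296 = 3125 − 1296 = 1829

1829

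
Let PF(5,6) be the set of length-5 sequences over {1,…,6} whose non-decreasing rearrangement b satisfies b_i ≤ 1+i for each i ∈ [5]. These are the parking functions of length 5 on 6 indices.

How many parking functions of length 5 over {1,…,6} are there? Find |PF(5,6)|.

4802

|PF| = (7−5)·7^(5−1) = 2×2401 = 4802 (Pollak)
Check (4,1,3,3,1) → sorted (1,1,3,3,4): b_i ≤ 1+i ∀i, a PF.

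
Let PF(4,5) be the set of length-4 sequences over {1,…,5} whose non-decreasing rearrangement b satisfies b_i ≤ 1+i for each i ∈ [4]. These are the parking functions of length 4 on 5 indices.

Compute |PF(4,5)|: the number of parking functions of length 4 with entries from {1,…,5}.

Count = (5−4+1)·(5+1)^(4−1) = 2 · 216 = 432 (Konheim–Weiss)
Example (2,1,2,1) → sorted (1,1,2,2): b_i ≤ 1+i ∀i, a PF.

432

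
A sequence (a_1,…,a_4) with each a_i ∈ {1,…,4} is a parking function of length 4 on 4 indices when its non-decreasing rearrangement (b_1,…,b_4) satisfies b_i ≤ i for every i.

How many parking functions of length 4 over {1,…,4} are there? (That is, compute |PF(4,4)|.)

125

|PF(4,4)| = (4+1−4)·(4+1)^{4−1} = 1 · 125 = 125 [KW]
Check (1,1,2,2) → sorted (1,1,2,2): b_i ≤ i ∀i, a PF.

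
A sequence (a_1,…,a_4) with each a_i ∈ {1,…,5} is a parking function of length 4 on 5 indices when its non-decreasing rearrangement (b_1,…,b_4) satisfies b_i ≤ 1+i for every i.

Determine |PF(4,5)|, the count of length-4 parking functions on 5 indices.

|PF| = (6−4)·6^(4−1) = 2×216 = 432 (Konheim–Weiss)
Example (2,1,5,2) → sorted (1,2,2,5): b_i ≤ 1+i ∀i, a PF.

432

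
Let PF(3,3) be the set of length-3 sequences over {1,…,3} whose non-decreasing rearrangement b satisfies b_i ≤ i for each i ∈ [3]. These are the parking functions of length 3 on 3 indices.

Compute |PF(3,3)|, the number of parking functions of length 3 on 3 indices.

16

#PF = 1·4^2 = 1·16 = 16 [KW]
Example (2,1,3) → sorted (1,2,3): b_i ≤ i ∀i, a PF.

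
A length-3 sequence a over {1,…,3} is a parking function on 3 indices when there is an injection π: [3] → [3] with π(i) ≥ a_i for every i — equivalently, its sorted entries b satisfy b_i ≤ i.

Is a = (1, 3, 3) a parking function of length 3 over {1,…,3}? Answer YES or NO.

NO

Sorted: b = (1, 3, 3).
  b_1=1 ≤ 1
  b_2=3 > 2
  fails at i=2 ⇒ NO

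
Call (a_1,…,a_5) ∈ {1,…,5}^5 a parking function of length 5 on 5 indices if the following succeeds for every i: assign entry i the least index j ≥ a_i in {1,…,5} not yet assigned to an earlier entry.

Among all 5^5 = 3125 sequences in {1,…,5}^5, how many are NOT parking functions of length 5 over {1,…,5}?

|PF| = 1·6^4 = 1×1296 = 1296 (Konheim–Weiss)
One tuple (1,3,5,5,5) → sorted (1,3,5,5,5): b_2=3>2, not a PF.
5^5 − 1296 = 3125 − 1296 = 1829

1829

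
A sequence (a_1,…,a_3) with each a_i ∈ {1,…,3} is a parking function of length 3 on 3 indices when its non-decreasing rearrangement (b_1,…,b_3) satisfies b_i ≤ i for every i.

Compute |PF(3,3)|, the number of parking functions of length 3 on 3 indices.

Count = (4−3)·4^(3−1) = 1 · 16 = 16 [KW]
Check (1,2,1) → sorted (1,1,2): b_i ≤ i ∀i, a PF.

16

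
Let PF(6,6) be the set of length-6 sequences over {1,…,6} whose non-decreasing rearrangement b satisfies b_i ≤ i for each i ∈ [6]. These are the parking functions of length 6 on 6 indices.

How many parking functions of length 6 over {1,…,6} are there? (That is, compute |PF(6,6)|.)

#PF = (7−6)·7^(6−1) = 1×16807 = 16807 (Konheim–Weiss)
Check (6,3,2,1,1,3) → sorted (1,1,2,3,3,6): b_i ≤ i ∀i, a PF.

16807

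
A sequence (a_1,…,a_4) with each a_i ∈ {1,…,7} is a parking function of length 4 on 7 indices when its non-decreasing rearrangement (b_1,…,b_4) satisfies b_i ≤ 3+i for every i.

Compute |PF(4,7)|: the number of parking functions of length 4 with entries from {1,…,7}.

2048

Count = (7+1−4)·(7+1)^{4−1} = 4 · 512 = 2048 [KW]
Check (3,6,2,1) → sorted (1,2,3,6): b_i ≤ 3+i ∀i, a PF.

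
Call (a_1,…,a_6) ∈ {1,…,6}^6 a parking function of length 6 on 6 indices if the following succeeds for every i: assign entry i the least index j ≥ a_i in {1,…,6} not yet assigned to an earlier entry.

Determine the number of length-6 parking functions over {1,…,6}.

16807

|PF(6,6)| = (6+1−6)·(6+1)^{6−1} = 1×16807 = 16807 (Pollak)
E.g. (3,6,2,3,1,1) → sorted (1,1,2,3,3,6): b_i ≤ i ∀i, a PF.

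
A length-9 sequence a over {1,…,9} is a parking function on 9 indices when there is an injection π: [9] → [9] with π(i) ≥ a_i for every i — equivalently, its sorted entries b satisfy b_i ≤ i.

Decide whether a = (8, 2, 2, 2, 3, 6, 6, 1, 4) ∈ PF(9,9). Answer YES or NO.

YES

Order a: b = (1, 2, 2, 2, 3, 4, 6, 6, 8).
  b_1=1 ≤ 1
  b_2=2 ≤ 2
  b_3=2 ≤ 3
  b_4=2 ≤ 4
  b_5=3 ≤ 5
  b_6=4 ≤ 6
  b_7=6 ≤ 7
  b_8=6 ≤ 8
  b_9=8 ≤ 9
All bounds hold ⇒ YES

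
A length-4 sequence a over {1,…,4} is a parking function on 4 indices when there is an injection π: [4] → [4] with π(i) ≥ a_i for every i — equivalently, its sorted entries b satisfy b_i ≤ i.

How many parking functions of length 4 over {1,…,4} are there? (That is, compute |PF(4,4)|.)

#PF = (5−4)·5^(4−1) = 1·125 = 125 (Pollak)
Check (2,1,1,4) → sorted (1,1,2,4): b_i ≤ i ∀i, a PF.

125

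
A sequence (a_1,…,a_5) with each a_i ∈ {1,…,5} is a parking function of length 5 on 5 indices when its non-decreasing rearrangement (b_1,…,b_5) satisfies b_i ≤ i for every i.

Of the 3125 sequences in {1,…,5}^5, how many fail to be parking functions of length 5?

1829

#PF = (5+1−5)·(5+1)^{5−1} = 1·1296 = 1296 [KW]
One tuple (4,5,4,2,3) → sorted (2,3,4,4,5): b_1=2>1, not a PF.
Total 3125; non-PF = 3125−1296 = 1829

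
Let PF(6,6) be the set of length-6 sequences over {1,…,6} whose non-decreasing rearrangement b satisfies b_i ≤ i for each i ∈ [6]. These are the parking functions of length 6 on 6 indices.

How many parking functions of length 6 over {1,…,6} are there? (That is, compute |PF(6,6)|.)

#PF = 1·7^5 = 1×16807 = 16807
One tuple (3,1,3,2,3,5) → sorted (1,2,3,3,3,5): b_i ≤ i ∀i, a PF.

16807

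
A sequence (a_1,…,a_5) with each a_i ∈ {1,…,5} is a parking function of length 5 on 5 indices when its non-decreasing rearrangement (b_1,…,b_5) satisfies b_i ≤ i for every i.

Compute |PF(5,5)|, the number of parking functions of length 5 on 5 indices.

1296

|PF| = (5−5+1)·(5+1)^(5−1) = 1×1296 = 1296
One tuple (2,1,5,3,4) → sorted (1,2,3,4,5): b_i ≤ i ∀i, a PF.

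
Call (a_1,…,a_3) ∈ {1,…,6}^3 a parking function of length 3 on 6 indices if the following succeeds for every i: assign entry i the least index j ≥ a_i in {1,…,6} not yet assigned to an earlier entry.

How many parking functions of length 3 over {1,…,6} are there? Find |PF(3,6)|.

196

|PF(3,6)| = (6−3+1)·(6+1)^(3−1) = 4×49 = 196 (Pollak)
One tuple (5,4,2) → sorted (2,4,5): b_i ≤ 3+i ∀i, a PF.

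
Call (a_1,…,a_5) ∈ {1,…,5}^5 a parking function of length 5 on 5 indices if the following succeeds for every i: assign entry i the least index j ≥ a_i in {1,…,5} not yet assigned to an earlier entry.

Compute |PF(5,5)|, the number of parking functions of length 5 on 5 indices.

1296

Count = (5−5+1)·(5+1)^(5−1) = 1×1296 = 1296 (Konheim–Weiss)
E.g. (1,4,1,2,1) → sorted (1,1,1,2,4): b_i ≤ i ∀i, a PF.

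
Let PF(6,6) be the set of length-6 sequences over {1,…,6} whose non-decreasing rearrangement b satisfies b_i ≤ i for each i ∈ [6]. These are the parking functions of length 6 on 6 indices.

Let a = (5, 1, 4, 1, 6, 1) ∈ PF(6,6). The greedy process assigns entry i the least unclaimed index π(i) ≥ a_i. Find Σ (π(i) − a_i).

Σπ(i) = 1+…+6 = 21; Σa = 5+1+4+1+6+1 = 18; disp = 21−18 = 3.

3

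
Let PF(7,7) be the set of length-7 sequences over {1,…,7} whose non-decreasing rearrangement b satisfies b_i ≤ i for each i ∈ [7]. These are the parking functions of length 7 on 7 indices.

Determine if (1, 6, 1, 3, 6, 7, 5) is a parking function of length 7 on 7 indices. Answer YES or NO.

Sorted: b = (1, 1, 3, 5, 6, 6, 7).
  b_1=1 ≤ 1
  b_2=1 ≤ 2
  b_3=3 ≤ 3
  b_4=5 > 4
  fails at i=4 ⇒ NO

NO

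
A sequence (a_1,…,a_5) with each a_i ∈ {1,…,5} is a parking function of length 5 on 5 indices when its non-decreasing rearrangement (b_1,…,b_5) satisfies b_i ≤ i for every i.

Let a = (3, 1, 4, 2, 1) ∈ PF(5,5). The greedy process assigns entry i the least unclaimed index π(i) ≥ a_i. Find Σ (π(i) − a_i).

4

Σπ = 15 ({1..5} each once); Σa = 3+1+4+2+1 = 11; disp = 15−11 = 4.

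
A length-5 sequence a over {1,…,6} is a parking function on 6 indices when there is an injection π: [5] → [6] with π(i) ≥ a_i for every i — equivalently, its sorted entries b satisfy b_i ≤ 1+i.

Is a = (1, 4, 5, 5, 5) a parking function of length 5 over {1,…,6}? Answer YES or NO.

NO

Order a: b = (1, 4, 5, 5, 5).
  b_1=1 ≤ 2
  b_2=4 > 3
  fails at i=2 ⇒ NO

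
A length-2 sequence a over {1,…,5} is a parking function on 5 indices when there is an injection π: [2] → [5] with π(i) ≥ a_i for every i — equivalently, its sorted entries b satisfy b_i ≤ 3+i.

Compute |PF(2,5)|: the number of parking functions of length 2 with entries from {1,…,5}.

#PF = (5−2+1)·(5+1)^(2−1) = 4·6 = 24 [KW]
One tuple (1,4) → sorted (1,4): b_i ≤ 3+i ∀i, a PF.

24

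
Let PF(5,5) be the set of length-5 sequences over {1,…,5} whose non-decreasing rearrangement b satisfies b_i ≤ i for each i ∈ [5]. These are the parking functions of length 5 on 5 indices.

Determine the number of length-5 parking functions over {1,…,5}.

|PF(5,5)| = (5−5+1)·(5+1)^(5−1) = 1·1296 = 1296 (Pollak)
Check (1,4,5,3,1) → sorted (1,1,3,4,5): b_i ≤ i ∀i, a PF.

1296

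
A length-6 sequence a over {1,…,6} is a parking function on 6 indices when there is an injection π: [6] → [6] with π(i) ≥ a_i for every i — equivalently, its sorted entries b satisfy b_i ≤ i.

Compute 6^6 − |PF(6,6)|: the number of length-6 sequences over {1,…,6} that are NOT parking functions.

29849

|PF(6,6)| = (7−6)·7^(6−1) = 1·16807 = 16807 (Pollak)
Example (6,6,5,2,5,5) → sorted (2,5,5,5,6,6): b_1=2>1, not a PF.
Total 46656; non-PF = 46656−16807 = 29849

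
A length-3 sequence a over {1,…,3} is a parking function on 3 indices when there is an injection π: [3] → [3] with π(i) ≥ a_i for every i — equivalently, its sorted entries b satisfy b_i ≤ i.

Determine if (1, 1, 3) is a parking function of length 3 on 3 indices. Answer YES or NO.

YES

Rearranged: b = (1, 1, 3).
  b_1=1 ≤ 1
  b_2=1 ≤ 2
  b_3=3 ≤ 3
All bounds hold ⇒ YES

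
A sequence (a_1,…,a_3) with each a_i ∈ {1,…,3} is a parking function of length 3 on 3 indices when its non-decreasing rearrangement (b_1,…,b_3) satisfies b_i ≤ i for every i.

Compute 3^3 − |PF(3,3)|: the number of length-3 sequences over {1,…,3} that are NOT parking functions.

11

#PF = 1·4^2 = 1·16 = 16
One tuple (3,3,2) → sorted (2,3,3): b_1=2>1, not a PF.
Total 27; non-PF = 27−16 = 11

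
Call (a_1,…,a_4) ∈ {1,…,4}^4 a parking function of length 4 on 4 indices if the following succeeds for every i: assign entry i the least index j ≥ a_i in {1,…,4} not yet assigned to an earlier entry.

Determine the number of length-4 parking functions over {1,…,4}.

Count = (4+1−4)·(4+1)^{4−1} = 1×125 = 125 (Pollak)
Check (2,2,2,1) → sorted (1,2,2,2): b_i ≤ i ∀i, a PF.

125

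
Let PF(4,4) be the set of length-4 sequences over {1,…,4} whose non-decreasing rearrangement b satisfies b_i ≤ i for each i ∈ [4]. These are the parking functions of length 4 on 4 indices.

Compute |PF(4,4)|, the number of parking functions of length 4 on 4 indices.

|PF(4,4)| = (4−4+1)·(4+1)^(4−1) = 1 · 125 = 125 [KW]
One tuple (2,3,3,1) → sorted (1,2,3,3): b_i ≤ i ∀i, a PF.

125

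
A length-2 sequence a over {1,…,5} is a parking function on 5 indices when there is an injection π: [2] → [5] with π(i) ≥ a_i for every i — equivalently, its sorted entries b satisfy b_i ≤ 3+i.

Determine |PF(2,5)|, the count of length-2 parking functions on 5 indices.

#PF = (5+1−2)·(5+1)^{2−1} = 4×6 = 24
E.g. (2,4) → sorted (2,4): b_i ≤ 3+i ∀i, a PF.

24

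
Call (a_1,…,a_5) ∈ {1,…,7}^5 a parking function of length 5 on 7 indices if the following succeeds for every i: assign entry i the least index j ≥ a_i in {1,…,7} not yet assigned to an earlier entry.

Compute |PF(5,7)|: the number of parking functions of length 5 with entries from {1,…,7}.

12288

|PF| = 3·8^4 = 3 · 4096 = 12288 [KW]
Example (1,4,2,3,5) → sorted (1,2,3,4,5): b_i ≤ 2+i ∀i, a PF.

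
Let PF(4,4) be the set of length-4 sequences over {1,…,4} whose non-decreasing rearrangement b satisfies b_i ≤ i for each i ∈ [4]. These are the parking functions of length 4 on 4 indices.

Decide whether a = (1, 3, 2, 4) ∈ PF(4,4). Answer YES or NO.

YES

Order a: b = (1, 2, 3, 4).
  b_1=1 ≤ 1
  b_2=2 ≤ 2
  b_3=3 ≤ 3
  b_4=4 ≤ 4
All bounds hold ⇒ YES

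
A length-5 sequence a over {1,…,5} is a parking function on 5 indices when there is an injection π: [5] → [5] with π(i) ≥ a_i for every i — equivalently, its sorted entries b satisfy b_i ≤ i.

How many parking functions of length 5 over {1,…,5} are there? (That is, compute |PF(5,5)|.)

|PF(5,5)| = (6−5)·6^(5−1) = 1 · 1296 = 1296 (Pollak)
One tuple (5,3,1,4,2) → sorted (1,2,3,4,5): b_i ≤ i ∀i, a PF.

1296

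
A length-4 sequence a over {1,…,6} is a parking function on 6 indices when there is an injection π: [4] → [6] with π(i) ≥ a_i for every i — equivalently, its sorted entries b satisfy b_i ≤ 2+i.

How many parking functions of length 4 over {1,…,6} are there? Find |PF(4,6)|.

1029

#PF = (7−4)·7^(4−1) = 3 · 343 = 1029 (Konheim–Weiss)
Example (2,3,3,4) → sorted (2,3,3,4): b_i ≤ 2+i ∀i, a PF.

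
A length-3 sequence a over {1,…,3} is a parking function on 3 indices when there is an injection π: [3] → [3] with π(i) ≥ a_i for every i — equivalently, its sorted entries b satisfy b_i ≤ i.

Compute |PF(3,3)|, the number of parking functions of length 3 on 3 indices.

|PF| = (3+1−3)·(3+1)^{3−1} = 1·16 = 16 [KW]
Example (1,2,3) → sorted (1,2,3): b_i ≤ i ∀i, a PF.

16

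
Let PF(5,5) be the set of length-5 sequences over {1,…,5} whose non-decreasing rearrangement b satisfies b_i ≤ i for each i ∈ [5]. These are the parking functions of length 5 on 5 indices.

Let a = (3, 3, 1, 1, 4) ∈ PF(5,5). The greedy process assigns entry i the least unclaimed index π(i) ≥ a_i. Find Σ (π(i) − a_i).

3

Σπ = 15 ({1..5} each once); Σa = 3+3+1+1+4 = 12; disp = 15−12 = 3.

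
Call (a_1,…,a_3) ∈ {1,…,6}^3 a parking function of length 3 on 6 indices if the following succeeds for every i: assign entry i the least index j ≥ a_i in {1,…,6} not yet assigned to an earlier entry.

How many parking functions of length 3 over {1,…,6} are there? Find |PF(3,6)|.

196

|PF(3,6)| = 4·7^2 = 4·49 = 196
Check (1,6,5) → sorted (1,5,6): b_i ≤ 3+i ∀i, a PF.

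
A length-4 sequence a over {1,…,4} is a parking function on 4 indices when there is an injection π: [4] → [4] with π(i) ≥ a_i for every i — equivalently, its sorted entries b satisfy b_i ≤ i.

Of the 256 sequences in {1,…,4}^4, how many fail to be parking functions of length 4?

|PF| = (4−4+1)·(4+1)^(4−1) = 1×125 = 125 (Konheim–Weiss)
Example (2,2,3,2) → sorted (2,2,2,3): b_1=2>1, not a PF.
Total 256; non-PF = 256−125 = 131

131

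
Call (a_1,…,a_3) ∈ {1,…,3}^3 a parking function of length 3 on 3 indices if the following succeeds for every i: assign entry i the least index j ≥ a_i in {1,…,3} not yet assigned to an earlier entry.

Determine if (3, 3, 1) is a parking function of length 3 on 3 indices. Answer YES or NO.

NO

Sorted: b = (1, 3, 3).
  b_1=1 ≤ 1
  b_2=3 > 2
  fails at i=2 ⇒ NO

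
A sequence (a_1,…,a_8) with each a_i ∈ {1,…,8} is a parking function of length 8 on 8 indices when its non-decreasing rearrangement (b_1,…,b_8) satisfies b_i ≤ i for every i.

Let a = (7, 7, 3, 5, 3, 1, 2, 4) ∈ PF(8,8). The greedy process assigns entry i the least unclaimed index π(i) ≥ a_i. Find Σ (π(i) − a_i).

4

Σπ = 36 ({1..8} each once); Σa = 7+7+3+5+3+1+2+4 = 32; disp = 36−32 = 4.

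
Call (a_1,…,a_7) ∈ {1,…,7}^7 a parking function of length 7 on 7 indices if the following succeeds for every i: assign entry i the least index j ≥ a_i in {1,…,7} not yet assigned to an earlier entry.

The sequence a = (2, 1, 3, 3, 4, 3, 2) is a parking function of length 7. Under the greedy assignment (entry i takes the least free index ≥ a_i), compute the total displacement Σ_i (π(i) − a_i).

10

Σπ = 7·8/2 = 28 (π permutes [7]); Σa = 2+1+3+3+4+3+2 = 18; disp = 28−18 = 10.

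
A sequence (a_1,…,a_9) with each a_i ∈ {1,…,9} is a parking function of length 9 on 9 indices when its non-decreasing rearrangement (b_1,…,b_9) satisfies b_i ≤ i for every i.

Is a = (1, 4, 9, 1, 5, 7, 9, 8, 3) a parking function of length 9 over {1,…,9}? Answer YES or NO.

Sorted: b = (1, 1, 3, 4, 5, 7, 8, 9, 9).
  b_1=1 ≤ 1
  b_2=1 ≤ 2
  b_3=3 ≤ 3
  b_4=4 ≤ 4
  b_5=5 ≤ 5
  b_6=7 > 6
  fails at i=6 ⇒ NO

NO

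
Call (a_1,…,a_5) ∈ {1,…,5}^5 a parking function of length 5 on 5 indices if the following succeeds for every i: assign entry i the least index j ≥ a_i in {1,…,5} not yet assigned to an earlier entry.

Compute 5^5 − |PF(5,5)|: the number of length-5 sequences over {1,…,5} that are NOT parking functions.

1829

Count = (5−5+1)·(5+1)^(5−1) = 1×1296 = 1296 (Pollak)
One tuple (1,5,4,5,2) → sorted (1,2,4,5,5): b_3=4>3, not a PF.
So 3125 − 1296 = 1829 fail.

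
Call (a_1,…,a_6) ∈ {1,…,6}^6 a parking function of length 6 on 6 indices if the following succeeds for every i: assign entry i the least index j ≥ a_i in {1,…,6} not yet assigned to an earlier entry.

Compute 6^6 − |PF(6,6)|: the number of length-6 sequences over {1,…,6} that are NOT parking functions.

29849

|PF| = (7−6)·7^(6−1) = 1·16807 = 16807 [KW]
Example (6,3,5,4,5,6) → sorted (3,4,5,5,6,6): b_1=3>1, not a PF.
So 46656 − 16807 = 29849 fail.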